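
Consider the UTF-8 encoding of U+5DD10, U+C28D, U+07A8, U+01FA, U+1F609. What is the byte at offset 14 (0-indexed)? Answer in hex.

U+5DD10 → 4-byte form F1 9D B4 90 at offsets 0–3.
U+C28D → 3-byte form EC 8A 8D at offsets 4–6.
U+07A8 → 2-byte form DE A8 at offsets 7–8.
U+01FA → 2-byte form C7 BA at offsets 9–10.
U+1F609 → 4-byte form F0 9F 98 89 at offsets 11–14.
Offset 14 falls in char 5's range; it's byte 4 of F0 9F 98 89 = 0x89.

0x89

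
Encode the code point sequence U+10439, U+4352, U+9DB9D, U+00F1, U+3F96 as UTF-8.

F0 90 90 B9 E4 8D 92 F2 9D AE 9D C3 B1 E3 BE 96

U+10439: 4-byte form → F0 90 90 B9.
U+4352: 3-byte form → E4 8D 92.
U+9DB9D: 4-byte form → F2 9D AE 9D.
U+00F1: 2-byte form → C3 B1.
U+3F96: 3-byte form → E3 BE 96.
Concatenated (16 bytes): F0 90 90 B9 E4 8D 92 F2 9D AE 9D C3 B1 E3 BE 96.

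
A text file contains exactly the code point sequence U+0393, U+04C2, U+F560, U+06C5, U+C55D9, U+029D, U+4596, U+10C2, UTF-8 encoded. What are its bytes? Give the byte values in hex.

CE 93 D3 82 EF 95 A0 DB 85 F3 85 97 99 CA 9D E4 96 96 E1 83 82

U+0393: 2-byte form → CE 93.
U+04C2: 2-byte form → D3 82.
U+F560: 3-byte form → EF 95 A0.
U+06C5: 2-byte form → DB 85.
U+C55D9: 4-byte form → F3 85 97 99.
U+029D: 2-byte form → CA 9D.
U+4596: 3-byte form → E4 96 96.
U+10C2: 3-byte form → E1 83 82.
Concatenated (21 bytes): CE 93 D3 82 EF 95 A0 DB 85 F3 85 97 99 CA 9D E4 96 96 E1 83 82.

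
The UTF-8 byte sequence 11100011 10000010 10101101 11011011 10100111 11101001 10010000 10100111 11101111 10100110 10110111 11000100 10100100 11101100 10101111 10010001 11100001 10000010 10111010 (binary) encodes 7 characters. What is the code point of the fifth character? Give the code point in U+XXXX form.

Offset 0: leading byte 0xE3 = 11100011 → 3-byte char #1 = E3 82 AD.
Offset 3: leading byte 0xDB = 11011011 → 2-byte char #2 = DB A7.
Offset 5: leading byte 0xE9 = 11101001 → 3-byte char #3 = E9 90 A7.
Offset 8: leading byte 0xEF = 11101111 → 3-byte char #4 = EF A6 B7.
Offset 11: leading byte 0xC4 = 11000100 → 2-byte char #5 = C4 A4.
Leading byte 0xC4 = 11000100 matches 110xxxxx → 2-byte sequence.
Byte 1: 0xC4 = 11000100, payload 00100 (5 bits).
Byte 2: 0xA4 = 10100100 (10xxxxxx ✓), payload 100100.
Concatenate: 00100100100 = 0x124 (11 bits → U+0124).

U+0124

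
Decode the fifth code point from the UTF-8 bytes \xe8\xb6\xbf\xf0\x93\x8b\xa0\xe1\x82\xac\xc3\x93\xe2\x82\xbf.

Offset 0: leading byte 0xE8 = 11101000 → 3-byte char #1 = E8 B6 BF.
Offset 3: leading byte 0xF0 = 11110000 → 4-byte char #2 = F0 93 8B A0.
Offset 7: leading byte 0xE1 = 11100001 → 3-byte char #3 = E1 82 AC.
Offset 10: leading byte 0xC3 = 11000011 → 2-byte char #4 = C3 93.
Offset 12: leading byte 0xE2 = 11100010 → 3-byte char #5 = E2 82 BF.
Leading byte 0xE2 = 11100010 matches 1110xxxx → 3-byte sequence.
Byte 1: 0xE2 = 11100010, payload 0010 (4 bits).
Byte 2: 0x82 = 10000010 (10xxxxxx ✓), payload 000010.
Byte 3: 0xBF = 10111111 (10xxxxxx ✓), payload 111111.
Concatenate: 0010000010111111 = 0x20BF (16 bits → U+20BF).

U+20BF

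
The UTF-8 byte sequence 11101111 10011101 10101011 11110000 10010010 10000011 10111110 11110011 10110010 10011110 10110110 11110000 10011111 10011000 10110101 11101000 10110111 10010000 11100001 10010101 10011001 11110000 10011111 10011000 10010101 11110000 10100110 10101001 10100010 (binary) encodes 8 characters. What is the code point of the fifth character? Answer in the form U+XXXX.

Offset 0: leading byte 0xEF = 11101111 → 3-byte char #1 = EF 9D AB.
Offset 3: leading byte 0xF0 = 11110000 → 4-byte char #2 = F0 92 83 BE.
Offset 7: leading byte 0xF3 = 11110011 → 4-byte char #3 = F3 B2 9E B6.
Offset 11: leading byte 0xF0 = 11110000 → 4-byte char #4 = F0 9F 98 B5.
Offset 15: leading byte 0xE8 = 11101000 → 3-byte char #5 = E8 B7 90.
Leading byte 0xE8 = 11101000 matches 1110xxxx → 3-byte sequence.
Byte 1: 0xE8 = 11101000, payload 1000 (4 bits).
Byte 2: 0xB7 = 10110111 (10xxxxxx ✓), payload 110111.
Byte 3: 0x90 = 10010000 (10xxxxxx ✓), payload 010000.
Concatenate: 1000110111010000 = 0x8DD0 (16 bits → U+8DD0).

U+8DD0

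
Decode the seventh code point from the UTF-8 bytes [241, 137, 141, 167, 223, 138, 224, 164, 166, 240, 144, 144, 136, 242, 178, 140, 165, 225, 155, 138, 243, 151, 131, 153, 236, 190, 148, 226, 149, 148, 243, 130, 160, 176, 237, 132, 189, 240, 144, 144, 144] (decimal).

U+D70D9

Offset 0: leading byte 0xF1 = 11110001 → 4-byte char #1 = F1 89 8D A7.
Offset 4: leading byte 0xDF = 11011111 → 2-byte char #2 = DF 8A.
Offset 6: leading byte 0xE0 = 11100000 → 3-byte char #3 = E0 A4 A6.
Offset 9: leading byte 0xF0 = 11110000 → 4-byte char #4 = F0 90 90 88.
Offset 13: leading byte 0xF2 = 11110010 → 4-byte char #5 = F2 B2 8C A5.
Offset 17: leading byte 0xE1 = 11100001 → 3-byte char #6 = E1 9B 8A.
Offset 20: leading byte 0xF3 = 11110011 → 4-byte char #7 = F3 97 83 99.
Leading byte 0xF3 = 11110011 matches 11110xxx → 4-byte sequence.
Byte 1: 0xF3 = 11110011, payload 011 (3 bits).
Byte 2: 0x97 = 10010111 (10xxxxxx ✓), payload 010111.
Byte 3: 0x83 = 10000011 (10xxxxxx ✓), payload 000011.
Byte 4: 0x99 = 10011001 (10xxxxxx ✓), payload 011001.
Concatenate: 011010111000011011001 = 0xD70D9 (21 bits → U+D70D9).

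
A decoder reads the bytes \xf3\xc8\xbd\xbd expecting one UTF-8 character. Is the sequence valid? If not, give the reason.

Leading byte 0xF3 = 11110011 → 4-byte form.
Byte 2 is 0xC8 = 11001000, which is not 10xxxxxx — expected a continuation byte.

invalid (non-continuation byte where continuation expected)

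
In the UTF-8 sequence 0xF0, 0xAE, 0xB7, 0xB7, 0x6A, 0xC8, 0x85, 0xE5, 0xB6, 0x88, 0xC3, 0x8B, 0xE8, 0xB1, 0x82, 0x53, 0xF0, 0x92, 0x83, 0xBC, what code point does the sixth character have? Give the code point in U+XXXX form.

Offset 0: leading byte 0xF0 = 11110000 → 4-byte char #1 = F0 AE B7 B7.
Offset 4: leading byte 0x6A = 01101010 → 1-byte char #2 = 6A.
Offset 5: leading byte 0xC8 = 11001000 → 2-byte char #3 = C8 85.
Offset 7: leading byte 0xE5 = 11100101 → 3-byte char #4 = E5 B6 88.
Offset 10: leading byte 0xC3 = 11000011 → 2-byte char #5 = C3 8B.
Offset 12: leading byte 0xE8 = 11101000 → 3-byte char #6 = E8 B1 82.
Leading byte 0xE8 = 11101000 matches 1110xxxx → 3-byte sequence.
Byte 1: 0xE8 = 11101000, payload 1000 (4 bits).
Byte 2: 0xB1 = 10110001 (10xxxxxx ✓), payload 110001.
Byte 3: 0x82 = 10000010 (10xxxxxx ✓), payload 000010.
Concatenate: 1000110001000010 = 0x8C42 (16 bits → U+8C42).

U+8C42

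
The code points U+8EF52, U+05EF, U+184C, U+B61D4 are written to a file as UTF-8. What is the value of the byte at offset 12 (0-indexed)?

0x94

U+8EF52 → 4-byte form F2 8E BD 92 at offsets 0–3.
U+05EF → 2-byte form D7 AF at offsets 4–5.
U+184C → 3-byte form E1 A1 8C at offsets 6–8.
U+B61D4 → 4-byte form F2 B6 87 94 at offsets 9–12.
Offset 12 falls in char 4's range; it's byte 4 of F2 B6 87 94 = 0x94.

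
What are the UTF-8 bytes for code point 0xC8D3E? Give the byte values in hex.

U+C8D3E = 0xC8D3E = 822590 decimal. In range U+10000–U+10FFFF → 4-byte form: 11110xxx 10xxxxxx 10xxxxxx 10xxxxxx.
Binary (21 bits): 011001000110100111110.
Split 3+6+6+6: 011 | 001000 | 110100 | 111110.
Byte 1: 11110011 = 0xF3.
Byte 2: 10001000 = 0x88.
Byte 3: 10110100 = 0xB4.
Byte 4: 10111110 = 0xBE.

F3 88 B4 BE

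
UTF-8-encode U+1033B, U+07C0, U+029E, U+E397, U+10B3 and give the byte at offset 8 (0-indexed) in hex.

U+1033B → 4-byte form F0 90 8C BB at offsets 0–3.
U+07C0 → 2-byte form DF 80 at offsets 4–5.
U+029E → 2-byte form CA 9E at offsets 6–7.
U+E397 → 3-byte form EE 8E 97 at offsets 8–10.
Offset 8 falls in char 4's range; it's byte 1 of EE 8E 97 = 0xEE.

0xEE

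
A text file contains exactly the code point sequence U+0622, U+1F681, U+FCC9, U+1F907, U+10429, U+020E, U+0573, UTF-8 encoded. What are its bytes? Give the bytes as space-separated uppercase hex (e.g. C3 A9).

D8 A2 F0 9F 9A 81 EF B3 89 F0 9F A4 87 F0 90 90 A9 C8 8E D5 B3

U+0622: 2-byte form → D8 A2.
U+1F681: 4-byte form → F0 9F 9A 81.
U+FCC9: 3-byte form → EF B3 89.
U+1F907: 4-byte form → F0 9F A4 87.
U+10429: 4-byte form → F0 90 90 A9.
U+020E: 2-byte form → C8 8E.
U+0573: 2-byte form → D5 B3.
Concatenated (21 bytes): D8 A2 F0 9F 9A 81 EF B3 89 F0 9F A4 87 F0 90 90 A9 C8 8E D5 B3.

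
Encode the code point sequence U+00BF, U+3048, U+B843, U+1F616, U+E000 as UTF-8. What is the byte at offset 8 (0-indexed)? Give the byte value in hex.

U+00BF → 2-byte form C2 BF at offsets 0–1.
U+3048 → 3-byte form E3 81 88 at offsets 2–4.
U+B843 → 3-byte form EB A1 83 at offsets 5–7.
U+1F616 → 4-byte form F0 9F 98 96 at offsets 8–11.
Offset 8 falls in char 4's range; it's byte 1 of F0 9F 98 96 = 0xF0.

0xF0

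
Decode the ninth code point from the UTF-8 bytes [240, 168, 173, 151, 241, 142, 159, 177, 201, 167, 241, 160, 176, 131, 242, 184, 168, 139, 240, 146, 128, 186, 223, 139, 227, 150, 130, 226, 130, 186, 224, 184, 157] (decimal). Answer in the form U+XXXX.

U+20BA

Offset 0: leading byte 0xF0 = 11110000 → 4-byte char #1 = F0 A8 AD 97.
Offset 4: leading byte 0xF1 = 11110001 → 4-byte char #2 = F1 8E 9F B1.
Offset 8: leading byte 0xC9 = 11001001 → 2-byte char #3 = C9 A7.
Offset 10: leading byte 0xF1 = 11110001 → 4-byte char #4 = F1 A0 B0 83.
Offset 14: leading byte 0xF2 = 11110010 → 4-byte char #5 = F2 B8 A8 8B.
Offset 18: leading byte 0xF0 = 11110000 → 4-byte char #6 = F0 92 80 BA.
Offset 22: leading byte 0xDF = 11011111 → 2-byte char #7 = DF 8B.
Offset 24: leading byte 0xE3 = 11100011 → 3-byte char #8 = E3 96 82.
Offset 27: leading byte 0xE2 = 11100010 → 3-byte char #9 = E2 82 BA.
Leading byte 0xE2 = 11100010 matches 1110xxxx → 3-byte sequence.
Byte 1: 0xE2 = 11100010, payload 0010 (4 bits).
Byte 2: 0x82 = 10000010 (10xxxxxx ✓), payload 000010.
Byte 3: 0xBA = 10111010 (10xxxxxx ✓), payload 111010.
Concatenate: 0010000010111010 = 0x20BA (16 bits → U+20BA).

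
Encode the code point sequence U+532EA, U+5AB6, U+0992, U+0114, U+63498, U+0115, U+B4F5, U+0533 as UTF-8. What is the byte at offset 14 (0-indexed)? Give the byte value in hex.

U+532EA → 4-byte form F1 93 8B AA at offsets 0–3.
U+5AB6 → 3-byte form E5 AA B6 at offsets 4–6.
U+0992 → 3-byte form E0 A6 92 at offsets 7–9.
U+0114 → 2-byte form C4 94 at offsets 10–11.
U+63498 → 4-byte form F1 A3 92 98 at offsets 12–15.
Offset 14 falls in char 5's range; it's byte 3 of F1 A3 92 98 = 0x92.

0x92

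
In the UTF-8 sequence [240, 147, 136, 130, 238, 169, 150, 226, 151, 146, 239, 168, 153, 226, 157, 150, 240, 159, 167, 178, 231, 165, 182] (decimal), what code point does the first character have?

U+13202

Offset 0: leading byte 0xF0 = 11110000 → 4-byte char #1 = F0 93 88 82.
Leading byte 0xF0 = 11110000 matches 11110xxx → 4-byte sequence.
Byte 1: 0xF0 = 11110000, payload 000 (3 bits).
Byte 2: 0x93 = 10010011 (10xxxxxx ✓), payload 010011.
Byte 3: 0x88 = 10001000 (10xxxxxx ✓), payload 001000.
Byte 4: 0x82 = 10000010 (10xxxxxx ✓), payload 000010.
Concatenate: 000010011001000000010 = 0x13202 (21 bits → U+13202).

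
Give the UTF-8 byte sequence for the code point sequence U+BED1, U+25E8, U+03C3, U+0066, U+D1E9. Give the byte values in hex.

EB BB 91 E2 97 A8 CF 83 66 ED 87 A9

U+BED1: 3-byte form → EB BB 91.
U+25E8: 3-byte form → E2 97 A8.
U+03C3: 2-byte form → CF 83.
U+0066: 1-byte form → 66.
U+D1E9: 3-byte form → ED 87 A9.
Concatenated (12 bytes): EB BB 91 E2 97 A8 CF 83 66 ED 87 A9.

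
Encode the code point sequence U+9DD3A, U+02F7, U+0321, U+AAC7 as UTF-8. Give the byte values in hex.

U+9DD3A: 4-byte form → F2 9D B4 BA.
U+02F7: 2-byte form → CB B7.
U+0321: 2-byte form → CC A1.
U+AAC7: 3-byte form → EA AB 87.
Concatenated (11 bytes): F2 9D B4 BA CB B7 CC A1 EA AB 87.

F2 9D B4 BA CB B7 CC A1 EA AB 87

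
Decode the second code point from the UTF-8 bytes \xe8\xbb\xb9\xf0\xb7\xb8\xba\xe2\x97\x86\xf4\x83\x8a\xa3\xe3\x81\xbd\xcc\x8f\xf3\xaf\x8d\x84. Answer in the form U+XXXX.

Offset 0: leading byte 0xE8 = 11101000 → 3-byte char #1 = E8 BB B9.
Offset 3: leading byte 0xF0 = 11110000 → 4-byte char #2 = F0 B7 B8 BA.
Leading byte 0xF0 = 11110000 matches 11110xxx → 4-byte sequence.
Byte 1: 0xF0 = 11110000, payload 000 (3 bits).
Byte 2: 0xB7 = 10110111 (10xxxxxx ✓), payload 110111.
Byte 3: 0xB8 = 10111000 (10xxxxxx ✓), payload 111000.
Byte 4: 0xBA = 10111010 (10xxxxxx ✓), payload 111010.
Concatenate: 000110111111000111010 = 0x37E3A (21 bits → U+37E3A).

U+37E3A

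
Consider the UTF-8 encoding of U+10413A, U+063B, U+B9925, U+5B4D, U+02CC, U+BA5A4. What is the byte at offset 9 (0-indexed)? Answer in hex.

0xA5

U+10413A → 4-byte form F4 84 84 BA at offsets 0–3.
U+063B → 2-byte form D8 BB at offsets 4–5.
U+B9925 → 4-byte form F2 B9 A4 A5 at offsets 6–9.
Offset 9 falls in char 3's range; it's byte 4 of F2 B9 A4 A5 = 0xA5.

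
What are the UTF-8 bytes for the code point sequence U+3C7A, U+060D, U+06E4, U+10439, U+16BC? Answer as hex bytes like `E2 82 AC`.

E3 B1 BA D8 8D DB A4 F0 90 90 B9 E1 9A BC

U+3C7A: 3-byte form → E3 B1 BA.
U+060D: 2-byte form → D8 8D.
U+06E4: 2-byte form → DB A4.
U+10439: 4-byte form → F0 90 90 B9.
U+16BC: 3-byte form → E1 9A BC.
Concatenated (14 bytes): E3 B1 BA D8 8D DB A4 F0 90 90 B9 E1 9A BC.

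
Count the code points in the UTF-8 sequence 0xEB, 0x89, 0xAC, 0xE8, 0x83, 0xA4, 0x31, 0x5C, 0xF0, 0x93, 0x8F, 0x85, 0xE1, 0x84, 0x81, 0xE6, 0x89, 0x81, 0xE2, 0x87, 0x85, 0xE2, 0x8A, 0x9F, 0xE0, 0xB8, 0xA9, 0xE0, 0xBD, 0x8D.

11

Byte at offset 0: 0xEB = 11101011 → 3-byte char (#1). Advance 3.
Byte at offset 3: 0xE8 = 11101000 → 3-byte char (#2). Advance 3.
Byte at offset 6: 0x31 = 00110001 → 1-byte char (#3). Advance 1.
Byte at offset 7: 0x5C = 01011100 → 1-byte char (#4). Advance 1.
Byte at offset 8: 0xF0 = 11110000 → 4-byte char (#5). Advance 4.
Byte at offset 12: 0xE1 = 11100001 → 3-byte char (#6). Advance 3.
Byte at offset 15: 0xE6 = 11100110 → 3-byte char (#7). Advance 3.
Byte at offset 18: 0xE2 = 11100010 → 3-byte char (#8). Advance 3.
Byte at offset 21: 0xE2 = 11100010 → 3-byte char (#9). Advance 3.
Byte at offset 24: 0xE0 = 11100000 → 3-byte char (#10). Advance 3.
Byte at offset 27: 0xE0 = 11100000 → 3-byte char (#11). Advance 3.
Reached end at offset 30 after 11 code points.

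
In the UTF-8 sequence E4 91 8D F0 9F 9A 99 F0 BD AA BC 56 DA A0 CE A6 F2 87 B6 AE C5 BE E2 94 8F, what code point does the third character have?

U+3DABC

Offset 0: leading byte 0xE4 = 11100100 → 3-byte char #1 = E4 91 8D.
Offset 3: leading byte 0xF0 = 11110000 → 4-byte char #2 = F0 9F 9A 99.
Offset 7: leading byte 0xF0 = 11110000 → 4-byte char #3 = F0 BD AA BC.
Leading byte 0xF0 = 11110000 matches 11110xxx → 4-byte sequence.
Byte 1: 0xF0 = 11110000, payload 000 (3 bits).
Byte 2: 0xBD = 10111101 (10xxxxxx ✓), payload 111101.
Byte 3: 0xAA = 10101010 (10xxxxxx ✓), payload 101010.
Byte 4: 0xBC = 10111100 (10xxxxxx ✓), payload 111100.
Concatenate: 000111101101010111100 = 0x3DABC (21 bits → U+3DABC).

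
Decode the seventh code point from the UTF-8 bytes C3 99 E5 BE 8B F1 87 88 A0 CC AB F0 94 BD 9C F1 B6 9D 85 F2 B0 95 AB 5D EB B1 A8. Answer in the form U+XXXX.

U+B056B

Offset 0: leading byte 0xC3 = 11000011 → 2-byte char #1 = C3 99.
Offset 2: leading byte 0xE5 = 11100101 → 3-byte char #2 = E5 BE 8B.
Offset 5: leading byte 0xF1 = 11110001 → 4-byte char #3 = F1 87 88 A0.
Offset 9: leading byte 0xCC = 11001100 → 2-byte char #4 = CC AB.
Offset 11: leading byte 0xF0 = 11110000 → 4-byte char #5 = F0 94 BD 9C.
Offset 15: leading byte 0xF1 = 11110001 → 4-byte char #6 = F1 B6 9D 85.
Offset 19: leading byte 0xF2 = 11110010 → 4-byte char #7 = F2 B0 95 AB.
Leading byte 0xF2 = 11110010 matches 11110xxx → 4-byte sequence.
Byte 1: 0xF2 = 11110010, payload 010 (3 bits).
Byte 2: 0xB0 = 10110000 (10xxxxxx ✓), payload 110000.
Byte 3: 0x95 = 10010101 (10xxxxxx ✓), payload 010101.
Byte 4: 0xAB = 10101011 (10xxxxxx ✓), payload 101011.
Concatenate: 010110000010101101011 = 0xB056B (21 bits → U+B056B).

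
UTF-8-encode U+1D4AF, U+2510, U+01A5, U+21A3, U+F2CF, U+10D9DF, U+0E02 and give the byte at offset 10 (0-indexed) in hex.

U+1D4AF → 4-byte form F0 9D 92 AF at offsets 0–3.
U+2510 → 3-byte form E2 94 90 at offsets 4–6.
U+01A5 → 2-byte form C6 A5 at offsets 7–8.
U+21A3 → 3-byte form E2 86 A3 at offsets 9–11.
Offset 10 falls in char 4's range; it's byte 2 of E2 86 A3 = 0x86.

0x86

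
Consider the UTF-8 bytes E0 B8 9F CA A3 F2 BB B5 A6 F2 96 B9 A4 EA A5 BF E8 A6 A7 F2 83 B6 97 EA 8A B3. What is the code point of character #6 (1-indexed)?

Offset 0: leading byte 0xE0 = 11100000 → 3-byte char #1 = E0 B8 9F.
Offset 3: leading byte 0xCA = 11001010 → 2-byte char #2 = CA A3.
Offset 5: leading byte 0xF2 = 11110010 → 4-byte char #3 = F2 BB B5 A6.
Offset 9: leading byte 0xF2 = 11110010 → 4-byte char #4 = F2 96 B9 A4.
Offset 13: leading byte 0xEA = 11101010 → 3-byte char #5 = EA A5 BF.
Offset 16: leading byte 0xE8 = 11101000 → 3-byte char #6 = E8 A6 A7.
Leading byte 0xE8 = 11101000 matches 1110xxxx → 3-byte sequence.
Byte 1: 0xE8 = 11101000, payload 1000 (4 bits).
Byte 2: 0xA6 = 10100110 (10xxxxxx ✓), payload 100110.
Byte 3: 0xA7 = 10100111 (10xxxxxx ✓), payload 100111.
Concatenate: 1000100110100111 = 0x89A7 (16 bits → U+89A7).

U+89A7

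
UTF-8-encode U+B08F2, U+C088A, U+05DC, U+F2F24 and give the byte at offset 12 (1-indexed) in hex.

0xB2

1-indexed offset 12 is 0-indexed offset 11.
U+B08F2 → 4-byte form F2 B0 A3 B2 at offsets 0–3.
U+C088A → 4-byte form F3 80 A2 8A at offsets 4–7.
U+05DC → 2-byte form D7 9C at offsets 8–9.
U+F2F24 → 4-byte form F3 B2 BC A4 at offsets 10–13.
Offset 11 falls in char 4's range; it's byte 2 of F3 B2 BC A4 = 0xB2.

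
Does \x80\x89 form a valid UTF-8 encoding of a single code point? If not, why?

Byte 0x80 = 10000000 has the form 10xxxxxx — a continuation byte — but there is no preceding leading byte.

invalid (continuation byte with no leading byte)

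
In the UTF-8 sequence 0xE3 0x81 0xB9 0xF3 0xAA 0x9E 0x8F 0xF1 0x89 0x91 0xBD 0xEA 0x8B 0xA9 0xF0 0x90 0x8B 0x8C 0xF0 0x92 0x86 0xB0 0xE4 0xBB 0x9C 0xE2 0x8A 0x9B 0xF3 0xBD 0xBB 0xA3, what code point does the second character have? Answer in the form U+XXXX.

U+EA78F

Offset 0: leading byte 0xE3 = 11100011 → 3-byte char #1 = E3 81 B9.
Offset 3: leading byte 0xF3 = 11110011 → 4-byte char #2 = F3 AA 9E 8F.
Leading byte 0xF3 = 11110011 matches 11110xxx → 4-byte sequence.
Byte 1: 0xF3 = 11110011, payload 011 (3 bits).
Byte 2: 0xAA = 10101010 (10xxxxxx ✓), payload 101010.
Byte 3: 0x9E = 10011110 (10xxxxxx ✓), payload 011110.
Byte 4: 0x8F = 10001111 (10xxxxxx ✓), payload 001111.
Concatenate: 011101010011110001111 = 0xEA78F (21 bits → U+EA78F).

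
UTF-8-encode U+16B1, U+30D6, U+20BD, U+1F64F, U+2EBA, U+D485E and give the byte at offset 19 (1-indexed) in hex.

0xA1

1-indexed offset 19 is 0-indexed offset 18.
U+16B1 → 3-byte form E1 9A B1 at offsets 0–2.
U+30D6 → 3-byte form E3 83 96 at offsets 3–5.
U+20BD → 3-byte form E2 82 BD at offsets 6–8.
U+1F64F → 4-byte form F0 9F 99 8F at offsets 9–12.
U+2EBA → 3-byte form E2 BA BA at offsets 13–15.
U+D485E → 4-byte form F3 94 A1 9E at offsets 16–19.
Offset 18 falls in char 6's range; it's byte 3 of F3 94 A1 9E = 0xA1.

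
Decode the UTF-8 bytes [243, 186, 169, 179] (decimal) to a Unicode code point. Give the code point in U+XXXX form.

Leading byte 0xF3 = 11110011 matches 11110xxx → 4-byte sequence.
Byte 1: 0xF3 = 11110011, payload 011 (3 bits).
Byte 2: 0xBA = 10111010 (10xxxxxx ✓), payload 111010.
Byte 3: 0xA9 = 10101001 (10xxxxxx ✓), payload 101001.
Byte 4: 0xB3 = 10110011 (10xxxxxx ✓), payload 110011.
Concatenate: 011111010101001110011 = 0xFAA73 (21 bits → U+FAA73).

U+FAA73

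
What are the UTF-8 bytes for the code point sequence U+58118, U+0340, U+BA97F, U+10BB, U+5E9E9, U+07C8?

U+58118: 4-byte form → F1 98 84 98.
U+0340: 2-byte form → CD 80.
U+BA97F: 4-byte form → F2 BA A5 BF.
U+10BB: 3-byte form → E1 82 BB.
U+5E9E9: 4-byte form → F1 9E A7 A9.
U+07C8: 2-byte form → DF 88.
Concatenated (19 bytes): F1 98 84 98 CD 80 F2 BA A5 BF E1 82 BB F1 9E A7 A9 DF 88.

F1 98 84 98 CD 80 F2 BA A5 BF E1 82 BB F1 9E A7 A9 DF 88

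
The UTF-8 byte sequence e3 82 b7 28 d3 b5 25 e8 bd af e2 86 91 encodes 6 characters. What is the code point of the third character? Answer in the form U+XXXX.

U+04F5

Offset 0: leading byte 0xE3 = 11100011 → 3-byte char #1 = E3 82 B7.
Offset 3: leading byte 0x28 = 00101000 → 1-byte char #2 = 28.
Offset 4: leading byte 0xD3 = 11010011 → 2-byte char #3 = D3 B5.
Leading byte 0xD3 = 11010011 matches 110xxxxx → 2-byte sequence.
Byte 1: 0xD3 = 11010011, payload 10011 (5 bits).
Byte 2: 0xB5 = 10110101 (10xxxxxx ✓), payload 110101.
Concatenate: 10011110101 = 0x4F5 (11 bits → U+04F5).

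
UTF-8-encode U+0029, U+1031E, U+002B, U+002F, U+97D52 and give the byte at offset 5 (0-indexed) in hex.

U+0029 → 1-byte form 29 at offsets 0–0.
U+1031E → 4-byte form F0 90 8C 9E at offsets 1–4.
U+002B → 1-byte form 2B at offsets 5–5.
Offset 5 falls in char 3's range; it's byte 1 of 2B = 0x2B.

0x2B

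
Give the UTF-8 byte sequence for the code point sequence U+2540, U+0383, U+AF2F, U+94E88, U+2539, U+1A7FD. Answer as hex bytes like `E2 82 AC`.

U+2540: 3-byte form → E2 95 80.
U+0383: 2-byte form → CE 83.
U+AF2F: 3-byte form → EA BC AF.
U+94E88: 4-byte form → F2 94 BA 88.
U+2539: 3-byte form → E2 94 B9.
U+1A7FD: 4-byte form → F0 9A 9F BD.
Concatenated (19 bytes): E2 95 80 CE 83 EA BC AF F2 94 BA 88 E2 94 B9 F0 9A 9F BD.

E2 95 80 CE 83 EA BC AF F2 94 BA 88 E2 94 B9 F0 9A 9F BD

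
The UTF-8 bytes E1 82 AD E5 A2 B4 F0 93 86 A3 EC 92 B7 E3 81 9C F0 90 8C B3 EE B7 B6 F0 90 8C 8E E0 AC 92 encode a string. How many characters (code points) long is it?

9

Byte at offset 0: 0xE1 = 11100001 → 3-byte char (#1). Advance 3.
Byte at offset 3: 0xE5 = 11100101 → 3-byte char (#2). Advance 3.
Byte at offset 6: 0xF0 = 11110000 → 4-byte char (#3). Advance 4.
Byte at offset 10: 0xEC = 11101100 → 3-byte char (#4). Advance 3.
Byte at offset 13: 0xE3 = 11100011 → 3-byte char (#5). Advance 3.
Byte at offset 16: 0xF0 = 11110000 → 4-byte char (#6). Advance 4.
Byte at offset 20: 0xEE = 11101110 → 3-byte char (#7). Advance 3.
Byte at offset 23: 0xF0 = 11110000 → 4-byte char (#8). Advance 4.
Byte at offset 27: 0xE0 = 11100000 → 3-byte char (#9). Advance 3.
Reached end at offset 30 after 9 code points.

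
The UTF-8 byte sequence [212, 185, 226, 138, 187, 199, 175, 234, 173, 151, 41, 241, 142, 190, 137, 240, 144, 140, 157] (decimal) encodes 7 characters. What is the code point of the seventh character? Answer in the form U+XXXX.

U+1031D

Offset 0: leading byte 0xD4 = 11010100 → 2-byte char #1 = D4 B9.
Offset 2: leading byte 0xE2 = 11100010 → 3-byte char #2 = E2 8A BB.
Offset 5: leading byte 0xC7 = 11000111 → 2-byte char #3 = C7 AF.
Offset 7: leading byte 0xEA = 11101010 → 3-byte char #4 = EA AD 97.
Offset 10: leading byte 0x29 = 00101001 → 1-byte char #5 = 29.
Offset 11: leading byte 0xF1 = 11110001 → 4-byte char #6 = F1 8E BE 89.
Offset 15: leading byte 0xF0 = 11110000 → 4-byte char #7 = F0 90 8C 9D.
Leading byte 0xF0 = 11110000 matches 11110xxx → 4-byte sequence.
Byte 1: 0xF0 = 11110000, payload 000 (3 bits).
Byte 2: 0x90 = 10010000 (10xxxxxx ✓), payload 010000.
Byte 3: 0x8C = 10001100 (10xxxxxx ✓), payload 001100.
Byte 4: 0x9D = 10011101 (10xxxxxx ✓), payload 011101.
Concatenate: 000010000001100011101 = 0x1031D (21 bits → U+1031D).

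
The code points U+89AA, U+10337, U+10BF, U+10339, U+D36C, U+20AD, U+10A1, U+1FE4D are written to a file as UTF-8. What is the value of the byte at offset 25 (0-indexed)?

0xB9

U+89AA → 3-byte form E8 A6 AA at offsets 0–2.
U+10337 → 4-byte form F0 90 8C B7 at offsets 3–6.
U+10BF → 3-byte form E1 82 BF at offsets 7–9.
U+10339 → 4-byte form F0 90 8C B9 at offsets 10–13.
U+D36C → 3-byte form ED 8D AC at offsets 14–16.
U+20AD → 3-byte form E2 82 AD at offsets 17–19.
U+10A1 → 3-byte form E1 82 A1 at offsets 20–22.
U+1FE4D → 4-byte form F0 9F B9 8D at offsets 23–26.
Offset 25 falls in char 8's range; it's byte 3 of F0 9F B9 8D = 0xB9.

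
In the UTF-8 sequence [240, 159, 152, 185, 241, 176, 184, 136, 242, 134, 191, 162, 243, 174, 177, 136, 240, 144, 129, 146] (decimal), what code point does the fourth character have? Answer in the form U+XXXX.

Offset 0: leading byte 0xF0 = 11110000 → 4-byte char #1 = F0 9F 98 B9.
Offset 4: leading byte 0xF1 = 11110001 → 4-byte char #2 = F1 B0 B8 88.
Offset 8: leading byte 0xF2 = 11110010 → 4-byte char #3 = F2 86 BF A2.
Offset 12: leading byte 0xF3 = 11110011 → 4-byte char #4 = F3 AE B1 88.
Leading byte 0xF3 = 11110011 matches 11110xxx → 4-byte sequence.
Byte 1: 0xF3 = 11110011, payload 011 (3 bits).
Byte 2: 0xAE = 10101110 (10xxxxxx ✓), payload 101110.
Byte 3: 0xB1 = 10110001 (10xxxxxx ✓), payload 110001.
Byte 4: 0x88 = 10001000 (10xxxxxx ✓), payload 001000.
Concatenate: 011101110110001001000 = 0xEEC48 (21 bits → U+EEC48).

U+EEC48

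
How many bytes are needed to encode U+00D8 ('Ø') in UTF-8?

2

U+00D8 = 0xD8. UTF-8 uses 1 byte below 0x80, 2 below 0x800, 3 below 0x10000, 4 up to 0x10FFFF. 0xD8 is in U+0080–U+07FF → 2 bytes.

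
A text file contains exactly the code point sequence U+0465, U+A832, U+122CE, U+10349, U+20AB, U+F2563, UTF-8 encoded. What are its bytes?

U+0465: 2-byte form → D1 A5.
U+A832: 3-byte form → EA A0 B2.
U+122CE: 4-byte form → F0 92 8B 8E.
U+10349: 4-byte form → F0 90 8D 89.
U+20AB: 3-byte form → E2 82 AB.
U+F2563: 4-byte form → F3 B2 95 A3.
Concatenated (20 bytes): D1 A5 EA A0 B2 F0 92 8B 8E F0 90 8D 89 E2 82 AB F3 B2 95 A3.

D1 A5 EA A0 B2 F0 92 8B 8E F0 90 8D 89 E2 82 AB F3 B2 95 A3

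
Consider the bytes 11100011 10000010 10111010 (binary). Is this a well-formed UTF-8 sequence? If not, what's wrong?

Leading byte 0xE3 = 11100011 → 3-byte form.
Continuation bytes 0x82=10000010, 0xBA=10111010 all match 10xxxxxx.
Decoded value 0x30BA is ≥ 0x800 (shortest form) and not a surrogate.

valid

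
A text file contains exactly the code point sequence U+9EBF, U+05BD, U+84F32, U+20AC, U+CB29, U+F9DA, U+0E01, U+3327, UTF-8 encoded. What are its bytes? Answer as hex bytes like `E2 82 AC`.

E9 BA BF D6 BD F2 84 BC B2 E2 82 AC EC AC A9 EF A7 9A E0 B8 81 E3 8C A7

U+9EBF: 3-byte form → E9 BA BF.
U+05BD: 2-byte form → D6 BD.
U+84F32: 4-byte form → F2 84 BC B2.
U+20AC: 3-byte form → E2 82 AC.
U+CB29: 3-byte form → EC AC A9.
U+F9DA: 3-byte form → EF A7 9A.
U+0E01: 3-byte form → E0 B8 81.
U+3327: 3-byte form → E3 8C A7.
Concatenated (24 bytes): E9 BA BF D6 BD F2 84 BC B2 E2 82 AC EC AC A9 EF A7 9A E0 B8 81 E3 8C A7.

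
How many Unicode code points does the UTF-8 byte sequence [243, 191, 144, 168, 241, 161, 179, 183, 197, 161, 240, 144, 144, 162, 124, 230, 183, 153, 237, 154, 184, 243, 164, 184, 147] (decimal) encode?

8

Byte at offset 0: 0xF3 = 11110011 → 4-byte char (#1). Advance 4.
Byte at offset 4: 0xF1 = 11110001 → 4-byte char (#2). Advance 4.
Byte at offset 8: 0xC5 = 11000101 → 2-byte char (#3). Advance 2.
Byte at offset 10: 0xF0 = 11110000 → 4-byte char (#4). Advance 4.
Byte at offset 14: 0x7C = 01111100 → 1-byte char (#5). Advance 1.
Byte at offset 15: 0xE6 = 11100110 → 3-byte char (#6). Advance 3.
Byte at offset 18: 0xED = 11101101 → 3-byte char (#7). Advance 3.
Byte at offset 21: 0xF3 = 11110011 → 4-byte char (#8). Advance 4.
Reached end at offset 25 after 8 code points.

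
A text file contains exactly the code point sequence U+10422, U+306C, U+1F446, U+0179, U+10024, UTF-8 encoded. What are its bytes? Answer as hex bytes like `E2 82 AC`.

U+10422: 4-byte form → F0 90 90 A2.
U+306C: 3-byte form → E3 81 AC.
U+1F446: 4-byte form → F0 9F 91 86.
U+0179: 2-byte form → C5 B9.
U+10024: 4-byte form → F0 90 80 A4.
Concatenated (17 bytes): F0 90 90 A2 E3 81 AC F0 9F 91 86 C5 B9 F0 90 80 A4.

F0 90 90 A2 E3 81 AC F0 9F 91 86 C5 B9 F0 90 80 A4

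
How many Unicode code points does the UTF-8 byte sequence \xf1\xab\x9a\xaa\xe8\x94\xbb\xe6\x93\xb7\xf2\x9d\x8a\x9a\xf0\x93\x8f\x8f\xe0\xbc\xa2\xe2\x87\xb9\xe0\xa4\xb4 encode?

Byte at offset 0: 0xF1 = 11110001 → 4-byte char (#1). Advance 4.
Byte at offset 4: 0xE8 = 11101000 → 3-byte char (#2). Advance 3.
Byte at offset 7: 0xE6 = 11100110 → 3-byte char (#3). Advance 3.
Byte at offset 10: 0xF2 = 11110010 → 4-byte char (#4). Advance 4.
Byte at offset 14: 0xF0 = 11110000 → 4-byte char (#5). Advance 4.
Byte at offset 18: 0xE0 = 11100000 → 3-byte char (#6). Advance 3.
Byte at offset 21: 0xE2 = 11100010 → 3-byte char (#7). Advance 3.
Byte at offset 24: 0xE0 = 11100000 → 3-byte char (#8). Advance 3.
Reached end at offset 27 after 8 code points.

8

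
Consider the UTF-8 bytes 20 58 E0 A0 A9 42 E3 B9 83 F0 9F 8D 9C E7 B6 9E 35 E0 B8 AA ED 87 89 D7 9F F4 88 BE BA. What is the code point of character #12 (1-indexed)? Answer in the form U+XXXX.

U+108FBA

Offset 0: leading byte 0x20 = 00100000 → 1-byte char #1 = 20.
Offset 1: leading byte 0x58 = 01011000 → 1-byte char #2 = 58.
Offset 2: leading byte 0xE0 = 11100000 → 3-byte char #3 = E0 A0 A9.
Offset 5: leading byte 0x42 = 01000010 → 1-byte char #4 = 42.
Offset 6: leading byte 0xE3 = 11100011 → 3-byte char #5 = E3 B9 83.
Offset 9: leading byte 0xF0 = 11110000 → 4-byte char #6 = F0 9F 8D 9C.
Offset 13: leading byte 0xE7 = 11100111 → 3-byte char #7 = E7 B6 9E.
Offset 16: leading byte 0x35 = 00110101 → 1-byte char #8 = 35.
Offset 17: leading byte 0xE0 = 11100000 → 3-byte char #9 = E0 B8 AA.
Offset 20: leading byte 0xED = 11101101 → 3-byte char #10 = ED 87 89.
Offset 23: leading byte 0xD7 = 11010111 → 2-byte char #11 = D7 9F.
Offset 25: leading byte 0xF4 = 11110100 → 4-byte char #12 = F4 88 BE BA.
Leading byte 0xF4 = 11110100 matches 11110xxx → 4-byte sequence.
Byte 1: 0xF4 = 11110100, payload 100 (3 bits).
Byte 2: 0x88 = 10001000 (10xxxxxx ✓), payload 001000.
Byte 3: 0xBE = 10111110 (10xxxxxx ✓), payload 111110.
Byte 4: 0xBA = 10111010 (10xxxxxx ✓), payload 111010.
Concatenate: 100001000111110111010 = 0x108FBA (21 bits → U+108FBA).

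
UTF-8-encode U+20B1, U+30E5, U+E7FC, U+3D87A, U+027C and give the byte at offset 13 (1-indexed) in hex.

1-indexed offset 13 is 0-indexed offset 12.
U+20B1 → 3-byte form E2 82 B1 at offsets 0–2.
U+30E5 → 3-byte form E3 83 A5 at offsets 3–5.
U+E7FC → 3-byte form EE 9F BC at offsets 6–8.
U+3D87A → 4-byte form F0 BD A1 BA at offsets 9–12.
Offset 12 falls in char 4's range; it's byte 4 of F0 BD A1 BA = 0xBA.

0xBA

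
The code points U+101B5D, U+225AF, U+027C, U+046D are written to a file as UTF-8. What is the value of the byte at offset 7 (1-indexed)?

0x96

1-indexed offset 7 is 0-indexed offset 6.
U+101B5D → 4-byte form F4 81 AD 9D at offsets 0–3.
U+225AF → 4-byte form F0 A2 96 AF at offsets 4–7.
Offset 6 falls in char 2's range; it's byte 3 of F0 A2 96 AF = 0x96.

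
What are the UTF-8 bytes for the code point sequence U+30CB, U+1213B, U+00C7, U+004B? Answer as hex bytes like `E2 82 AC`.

U+30CB: 3-byte form → E3 83 8B.
U+1213B: 4-byte form → F0 92 84 BB.
U+00C7: 2-byte form → C3 87.
U+004B: 1-byte form → 4B.
Concatenated (10 bytes): E3 83 8B F0 92 84 BB C3 87 4B.

E3 83 8B F0 92 84 BB C3 87 4B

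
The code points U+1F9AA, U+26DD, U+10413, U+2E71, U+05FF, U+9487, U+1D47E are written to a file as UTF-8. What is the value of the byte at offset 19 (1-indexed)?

1-indexed offset 19 is 0-indexed offset 18.
U+1F9AA → 4-byte form F0 9F A6 AA at offsets 0–3.
U+26DD → 3-byte form E2 9B 9D at offsets 4–6.
U+10413 → 4-byte form F0 90 90 93 at offsets 7–10.
U+2E71 → 3-byte form E2 B9 B1 at offsets 11–13.
U+05FF → 2-byte form D7 BF at offsets 14–15.
U+9487 → 3-byte form E9 92 87 at offsets 16–18.
Offset 18 falls in char 6's range; it's byte 3 of E9 92 87 = 0x87.

0x87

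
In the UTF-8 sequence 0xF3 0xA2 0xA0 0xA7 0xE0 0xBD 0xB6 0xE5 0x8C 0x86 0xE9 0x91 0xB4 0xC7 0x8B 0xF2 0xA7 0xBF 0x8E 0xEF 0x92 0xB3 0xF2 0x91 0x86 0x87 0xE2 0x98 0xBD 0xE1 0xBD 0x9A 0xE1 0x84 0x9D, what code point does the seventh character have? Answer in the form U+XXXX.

U+F4B3

Offset 0: leading byte 0xF3 = 11110011 → 4-byte char #1 = F3 A2 A0 A7.
Offset 4: leading byte 0xE0 = 11100000 → 3-byte char #2 = E0 BD B6.
Offset 7: leading byte 0xE5 = 11100101 → 3-byte char #3 = E5 8C 86.
Offset 10: leading byte 0xE9 = 11101001 → 3-byte char #4 = E9 91 B4.
Offset 13: leading byte 0xC7 = 11000111 → 2-byte char #5 = C7 8B.
Offset 15: leading byte 0xF2 = 11110010 → 4-byte char #6 = F2 A7 BF 8E.
Offset 19: leading byte 0xEF = 11101111 → 3-byte char #7 = EF 92 B3.
Leading byte 0xEF = 11101111 matches 1110xxxx → 3-byte sequence.
Byte 1: 0xEF = 11101111, payload 1111 (4 bits).
Byte 2: 0x92 = 10010010 (10xxxxxx ✓), payload 010010.
Byte 3: 0xB3 = 10110011 (10xxxxxx ✓), payload 110011.
Concatenate: 1111010010110011 = 0xF4B3 (16 bits → U+F4B3).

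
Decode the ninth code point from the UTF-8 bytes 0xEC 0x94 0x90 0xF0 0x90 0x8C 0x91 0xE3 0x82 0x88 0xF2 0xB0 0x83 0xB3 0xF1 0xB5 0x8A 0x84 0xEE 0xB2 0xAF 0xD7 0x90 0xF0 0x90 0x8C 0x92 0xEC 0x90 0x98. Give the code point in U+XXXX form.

Offset 0: leading byte 0xEC = 11101100 → 3-byte char #1 = EC 94 90.
Offset 3: leading byte 0xF0 = 11110000 → 4-byte char #2 = F0 90 8C 91.
Offset 7: leading byte 0xE3 = 11100011 → 3-byte char #3 = E3 82 88.
Offset 10: leading byte 0xF2 = 11110010 → 4-byte char #4 = F2 B0 83 B3.
Offset 14: leading byte 0xF1 = 11110001 → 4-byte char #5 = F1 B5 8A 84.
Offset 18: leading byte 0xEE = 11101110 → 3-byte char #6 = EE B2 AF.
Offset 21: leading byte 0xD7 = 11010111 → 2-byte char #7 = D7 90.
Offset 23: leading byte 0xF0 = 11110000 → 4-byte char #8 = F0 90 8C 92.
Offset 27: leading byte 0xEC = 11101100 → 3-byte char #9 = EC 90 98.
Leading byte 0xEC = 11101100 matches 1110xxxx → 3-byte sequence.
Byte 1: 0xEC = 11101100, payload 1100 (4 bits).
Byte 2: 0x90 = 10010000 (10xxxxxx ✓), payload 010000.
Byte 3: 0x98 = 10011000 (10xxxxxx ✓), payload 011000.
Concatenate: 1100010000011000 = 0xC418 (16 bits → U+C418).

U+C418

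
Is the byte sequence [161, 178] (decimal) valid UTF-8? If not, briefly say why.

invalid (continuation byte with no leading byte)

Byte 0xA1 = 10100001 has the form 10xxxxxx — a continuation byte — but there is no preceding leading byte.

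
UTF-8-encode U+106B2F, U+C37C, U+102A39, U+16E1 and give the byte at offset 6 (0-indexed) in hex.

U+106B2F → 4-byte form F4 86 AC AF at offsets 0–3.
U+C37C → 3-byte form EC 8D BC at offsets 4–6.
Offset 6 falls in char 2's range; it's byte 3 of EC 8D BC = 0xBC.

0xBC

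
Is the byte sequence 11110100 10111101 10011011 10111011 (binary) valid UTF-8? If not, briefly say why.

invalid (encodes a value above U+10FFFF)

Leading byte 0xF4 = 11110100 → 4-byte form.
Payload = 0x13D6FB, which exceeds U+10FFFF, the maximum Unicode code point. (Leading bytes F5–FF, or F4 followed by ≥ 0x90, are invalid.)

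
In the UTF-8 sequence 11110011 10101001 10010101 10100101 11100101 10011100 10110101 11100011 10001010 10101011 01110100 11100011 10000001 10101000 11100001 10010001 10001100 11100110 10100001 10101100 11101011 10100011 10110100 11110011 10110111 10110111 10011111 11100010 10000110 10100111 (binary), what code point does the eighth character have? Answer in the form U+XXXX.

Offset 0: leading byte 0xF3 = 11110011 → 4-byte char #1 = F3 A9 95 A5.
Offset 4: leading byte 0xE5 = 11100101 → 3-byte char #2 = E5 9C B5.
Offset 7: leading byte 0xE3 = 11100011 → 3-byte char #3 = E3 8A AB.
Offset 10: leading byte 0x74 = 01110100 → 1-byte char #4 = 74.
Offset 11: leading byte 0xE3 = 11100011 → 3-byte char #5 = E3 81 A8.
Offset 14: leading byte 0xE1 = 11100001 → 3-byte char #6 = E1 91 8C.
Offset 17: leading byte 0xE6 = 11100110 → 3-byte char #7 = E6 A1 AC.
Offset 20: leading byte 0xEB = 11101011 → 3-byte char #8 = EB A3 B4.
Leading byte 0xEB = 11101011 matches 1110xxxx → 3-byte sequence.
Byte 1: 0xEB = 11101011, payload 1011 (4 bits).
Byte 2: 0xA3 = 10100011 (10xxxxxx ✓), payload 100011.
Byte 3: 0xB4 = 10110100 (10xxxxxx ✓), payload 110100.
Concatenate: 1011100011110100 = 0xB8F4 (16 bits → U+B8F4).

U+B8F4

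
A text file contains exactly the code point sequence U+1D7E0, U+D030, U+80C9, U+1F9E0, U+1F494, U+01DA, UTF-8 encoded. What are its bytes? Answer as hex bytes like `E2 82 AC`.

F0 9D 9F A0 ED 80 B0 E8 83 89 F0 9F A7 A0 F0 9F 92 94 C7 9A

U+1D7E0: 4-byte form → F0 9D 9F A0.
U+D030: 3-byte form → ED 80 B0.
U+80C9: 3-byte form → E8 83 89.
U+1F9E0: 4-byte form → F0 9F A7 A0.
U+1F494: 4-byte form → F0 9F 92 94.
U+01DA: 2-byte form → C7 9A.
Concatenated (20 bytes): F0 9D 9F A0 ED 80 B0 E8 83 89 F0 9F A7 A0 F0 9F 92 94 C7 9A.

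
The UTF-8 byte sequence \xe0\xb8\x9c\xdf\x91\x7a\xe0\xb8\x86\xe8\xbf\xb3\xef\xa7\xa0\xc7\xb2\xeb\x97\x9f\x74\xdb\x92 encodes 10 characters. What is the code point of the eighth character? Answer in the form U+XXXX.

Offset 0: leading byte 0xE0 = 11100000 → 3-byte char #1 = E0 B8 9C.
Offset 3: leading byte 0xDF = 11011111 → 2-byte char #2 = DF 91.
Offset 5: leading byte 0x7A = 01111010 → 1-byte char #3 = 7A.
Offset 6: leading byte 0xE0 = 11100000 → 3-byte char #4 = E0 B8 86.
Offset 9: leading byte 0xE8 = 11101000 → 3-byte char #5 = E8 BF B3.
Offset 12: leading byte 0xEF = 11101111 → 3-byte char #6 = EF A7 A0.
Offset 15: leading byte 0xC7 = 11000111 → 2-byte char #7 = C7 B2.
Offset 17: leading byte 0xEB = 11101011 → 3-byte char #8 = EB 97 9F.
Leading byte 0xEB = 11101011 matches 1110xxxx → 3-byte sequence.
Byte 1: 0xEB = 11101011, payload 1011 (4 bits).
Byte 2: 0x97 = 10010111 (10xxxxxx ✓), payload 010111.
Byte 3: 0x9F = 10011111 (10xxxxxx ✓), payload 011111.
Concatenate: 1011010111011111 = 0xB5DF (16 bits → U+B5DF).

U+B5DF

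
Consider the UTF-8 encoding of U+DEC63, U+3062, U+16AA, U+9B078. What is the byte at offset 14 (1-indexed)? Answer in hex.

0xB8

1-indexed offset 14 is 0-indexed offset 13.
U+DEC63 → 4-byte form F3 9E B1 A3 at offsets 0–3.
U+3062 → 3-byte form E3 81 A2 at offsets 4–6.
U+16AA → 3-byte form E1 9A AA at offsets 7–9.
U+9B078 → 4-byte form F2 9B 81 B8 at offsets 10–13.
Offset 13 falls in char 4's range; it's byte 4 of F2 9B 81 B8 = 0xB8.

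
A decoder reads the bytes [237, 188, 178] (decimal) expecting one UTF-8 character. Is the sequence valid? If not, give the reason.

invalid (encodes a surrogate (U+D800–U+DFFF))

Structurally a 3-byte sequence; payload = 0xDF32.
But 0xDF32 is in U+D800–U+DFFF, the surrogate range. Surrogates are not Unicode scalar values and are forbidden in UTF-8.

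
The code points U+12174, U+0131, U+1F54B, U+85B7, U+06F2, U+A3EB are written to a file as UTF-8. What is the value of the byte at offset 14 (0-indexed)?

U+12174 → 4-byte form F0 92 85 B4 at offsets 0–3.
U+0131 → 2-byte form C4 B1 at offsets 4–5.
U+1F54B → 4-byte form F0 9F 95 8B at offsets 6–9.
U+85B7 → 3-byte form E8 96 B7 at offsets 10–12.
U+06F2 → 2-byte form DB B2 at offsets 13–14.
Offset 14 falls in char 5's range; it's byte 2 of DB B2 = 0xB2.

0xB2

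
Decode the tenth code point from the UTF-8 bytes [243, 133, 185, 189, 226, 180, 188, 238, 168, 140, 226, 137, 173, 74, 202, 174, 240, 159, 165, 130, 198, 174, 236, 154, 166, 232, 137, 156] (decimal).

Offset 0: leading byte 0xF3 = 11110011 → 4-byte char #1 = F3 85 B9 BD.
Offset 4: leading byte 0xE2 = 11100010 → 3-byte char #2 = E2 B4 BC.
Offset 7: leading byte 0xEE = 11101110 → 3-byte char #3 = EE A8 8C.
Offset 10: leading byte 0xE2 = 11100010 → 3-byte char #4 = E2 89 AD.
Offset 13: leading byte 0x4A = 01001010 → 1-byte char #5 = 4A.
Offset 14: leading byte 0xCA = 11001010 → 2-byte char #6 = CA AE.
Offset 16: leading byte 0xF0 = 11110000 → 4-byte char #7 = F0 9F A5 82.
Offset 20: leading byte 0xC6 = 11000110 → 2-byte char #8 = C6 AE.
Offset 22: leading byte 0xEC = 11101100 → 3-byte char #9 = EC 9A A6.
Offset 25: leading byte 0xE8 = 11101000 → 3-byte char #10 = E8 89 9C.
Leading byte 0xE8 = 11101000 matches 1110xxxx → 3-byte sequence.
Byte 1: 0xE8 = 11101000, payload 1000 (4 bits).
Byte 2: 0x89 = 10001001 (10xxxxxx ✓), payload 001001.
Byte 3: 0x9C = 10011100 (10xxxxxx ✓), payload 011100.
Concatenate: 1000001001011100 = 0x825C (16 bits → U+825C).

U+825C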